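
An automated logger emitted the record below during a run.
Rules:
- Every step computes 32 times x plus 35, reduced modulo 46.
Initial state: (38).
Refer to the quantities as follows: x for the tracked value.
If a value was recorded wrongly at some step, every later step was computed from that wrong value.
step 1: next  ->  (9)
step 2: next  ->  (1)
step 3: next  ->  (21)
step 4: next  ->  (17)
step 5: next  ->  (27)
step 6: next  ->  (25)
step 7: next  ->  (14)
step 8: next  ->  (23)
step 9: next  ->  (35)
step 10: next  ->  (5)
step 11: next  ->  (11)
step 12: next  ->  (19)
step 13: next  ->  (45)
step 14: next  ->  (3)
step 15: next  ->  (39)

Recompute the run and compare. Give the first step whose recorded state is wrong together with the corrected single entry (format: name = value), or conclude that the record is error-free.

step 7, x = 7

1. x = (32*38 + 35) mod 46 = 9 (confirmed correct)
2. x = (32*9 + 35) mod 46 = 1 (no discrepancy)
3. x = (32*1 + 35) mod 46 = 21 (same as recorded)
4. x = (32*21 + 35) mod 46 = 17 (confirmed correct)
5. x = (32*17 + 35) mod 46 = 27 (confirmed correct)
6. x = (32*27 + 35) mod 46 = 25 (no discrepancy)
7. x = (32*25 + 35) mod 46 = 7 (not what was recorded)
That makes step 7 the first incorrect line — x = 7 is what it should show.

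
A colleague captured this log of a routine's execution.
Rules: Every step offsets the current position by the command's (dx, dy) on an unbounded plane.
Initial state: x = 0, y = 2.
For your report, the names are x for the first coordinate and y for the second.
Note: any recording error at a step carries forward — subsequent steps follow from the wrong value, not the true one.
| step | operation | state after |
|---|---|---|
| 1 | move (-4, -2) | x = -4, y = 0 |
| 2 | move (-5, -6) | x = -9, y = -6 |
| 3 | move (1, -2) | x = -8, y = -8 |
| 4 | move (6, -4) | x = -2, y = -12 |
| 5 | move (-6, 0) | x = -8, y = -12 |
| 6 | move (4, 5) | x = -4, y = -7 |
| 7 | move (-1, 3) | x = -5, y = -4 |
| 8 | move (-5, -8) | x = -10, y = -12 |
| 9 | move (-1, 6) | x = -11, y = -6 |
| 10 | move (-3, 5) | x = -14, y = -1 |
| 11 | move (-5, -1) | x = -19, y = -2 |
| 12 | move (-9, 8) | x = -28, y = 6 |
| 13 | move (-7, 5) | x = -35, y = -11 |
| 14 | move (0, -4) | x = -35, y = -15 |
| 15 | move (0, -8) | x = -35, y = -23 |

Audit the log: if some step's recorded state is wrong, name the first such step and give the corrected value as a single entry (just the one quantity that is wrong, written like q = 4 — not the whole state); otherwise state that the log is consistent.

Recomputing the run from the initial state:
step 1: x = -4, y = 0
step 2: x = -9, y = -6
step 3: x = -8, y = -8
step 4: x = -2, y = -12
step 5: x = -8, y = -12
step 6: x = -4, y = -7
step 7: x = -5, y = -4
step 8: x = -10, y = -12
step 9: x = -11, y = -6
step 10: x = -14, y = -1
step 11: x = -19, y = -2
step 12: x = -28, y = 6
step 13: x = -35, y = 11
step 14: x = -35, y = 7
step 15: x = -35, y = -1
The first disagreement with the log is at step 13, where the value should be y = 11.

step 13, y = 11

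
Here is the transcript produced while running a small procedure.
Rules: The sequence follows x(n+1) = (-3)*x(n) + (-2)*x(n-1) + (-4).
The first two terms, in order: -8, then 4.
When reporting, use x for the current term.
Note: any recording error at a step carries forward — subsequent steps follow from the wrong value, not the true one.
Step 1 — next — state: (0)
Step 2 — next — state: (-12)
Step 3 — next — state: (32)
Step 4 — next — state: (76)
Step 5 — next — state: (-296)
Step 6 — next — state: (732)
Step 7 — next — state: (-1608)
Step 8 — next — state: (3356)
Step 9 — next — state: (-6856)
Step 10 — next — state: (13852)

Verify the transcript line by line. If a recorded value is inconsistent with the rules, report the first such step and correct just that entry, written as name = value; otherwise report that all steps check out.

step 1: x = -3*(4) + (-2)*(-8) + (-4) = 0 -> in agreement
step 2: x = -3*(0) + (-2)*(4) + (-4) = -12 -> confirmed correct
step 3: x = -3*(-12) + (-2)*(0) + (-4) = 32 -> checks out
step 4: x = -3*(32) + (-2)*(-12) + (-4) = -76 -> a discrepancy with the transcript
So the first discrepancy is step 4, where the right value is x = -76.

step 4, x = -76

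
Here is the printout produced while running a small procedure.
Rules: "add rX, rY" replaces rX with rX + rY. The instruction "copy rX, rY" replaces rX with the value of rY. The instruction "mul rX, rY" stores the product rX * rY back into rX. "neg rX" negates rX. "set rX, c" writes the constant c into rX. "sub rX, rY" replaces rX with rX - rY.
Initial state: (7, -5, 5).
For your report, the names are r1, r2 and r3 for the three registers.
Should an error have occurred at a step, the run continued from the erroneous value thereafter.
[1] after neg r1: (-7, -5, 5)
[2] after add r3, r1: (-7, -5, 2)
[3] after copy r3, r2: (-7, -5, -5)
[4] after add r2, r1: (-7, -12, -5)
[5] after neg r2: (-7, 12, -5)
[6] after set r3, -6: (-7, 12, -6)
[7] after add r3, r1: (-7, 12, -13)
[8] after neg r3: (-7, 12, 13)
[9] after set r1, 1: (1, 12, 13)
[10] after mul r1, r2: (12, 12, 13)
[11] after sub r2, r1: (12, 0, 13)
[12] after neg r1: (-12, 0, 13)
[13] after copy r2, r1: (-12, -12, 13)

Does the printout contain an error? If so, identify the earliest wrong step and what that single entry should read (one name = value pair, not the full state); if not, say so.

step 1: r1 = -(7) = -7 -> exactly as logged
step 2: r3 = 5 + -7 = -2 -> first mismatch against the printout
First deviation found at step 2; the corrected entry is r3 = -2.

step 2, r3 = -2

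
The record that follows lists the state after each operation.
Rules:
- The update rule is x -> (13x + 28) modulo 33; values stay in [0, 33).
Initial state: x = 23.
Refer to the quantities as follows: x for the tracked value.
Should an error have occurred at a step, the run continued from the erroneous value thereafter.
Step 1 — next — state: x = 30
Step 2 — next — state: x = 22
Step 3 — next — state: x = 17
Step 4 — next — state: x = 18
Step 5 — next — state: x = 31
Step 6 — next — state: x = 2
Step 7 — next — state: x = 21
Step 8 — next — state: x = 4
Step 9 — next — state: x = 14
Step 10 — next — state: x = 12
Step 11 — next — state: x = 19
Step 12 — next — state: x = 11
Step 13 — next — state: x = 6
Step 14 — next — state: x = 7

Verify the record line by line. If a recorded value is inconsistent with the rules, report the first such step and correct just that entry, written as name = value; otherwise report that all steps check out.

no error

step 1: x = (13*23 + 28) mod 33 = 30 -> consistent with the record
step 2: x = (13*30 + 28) mod 33 = 22 -> confirmed correct
step 3: x = (13*22 + 28) mod 33 = 17 -> confirmed correct
step 4: x = (13*17 + 28) mod 33 = 18 -> verified
step 5: x = (13*18 + 28) mod 33 = 31 -> confirmed correct
step 6: x = (13*31 + 28) mod 33 = 2 -> matches
step 7: x = (13*2 + 28) mod 33 = 21 -> verified
step 8: x = (13*21 + 28) mod 33 = 4 -> consistent with the record
step 9: x = (13*4 + 28) mod 33 = 14 -> same as recorded
step 10: x = (13*14 + 28) mod 33 = 12 -> verified
step 11: x = (13*12 + 28) mod 33 = 19 -> same as recorded
step 12: x = (13*19 + 28) mod 33 = 11 -> same as recorded
step 13: x = (13*11 + 28) mod 33 = 6 -> in agreement
step 14: x = (13*6 + 28) mod 33 = 7 -> exactly as logged
The whole run recomputes cleanly — no discrepancies.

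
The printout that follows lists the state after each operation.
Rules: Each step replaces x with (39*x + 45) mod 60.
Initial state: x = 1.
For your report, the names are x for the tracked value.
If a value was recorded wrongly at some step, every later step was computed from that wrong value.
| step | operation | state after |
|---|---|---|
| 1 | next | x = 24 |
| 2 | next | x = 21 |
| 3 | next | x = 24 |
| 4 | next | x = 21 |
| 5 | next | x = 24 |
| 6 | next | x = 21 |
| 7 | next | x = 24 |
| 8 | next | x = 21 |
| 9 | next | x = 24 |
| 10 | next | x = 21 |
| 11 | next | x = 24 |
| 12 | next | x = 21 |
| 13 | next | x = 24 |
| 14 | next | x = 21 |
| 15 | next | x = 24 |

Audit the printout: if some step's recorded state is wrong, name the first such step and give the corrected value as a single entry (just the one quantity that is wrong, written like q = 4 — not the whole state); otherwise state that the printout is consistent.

no error

Step 1: x = (39*1 + 45) mod 60 = 24 — no discrepancy.
Step 2: x = (39*24 + 45) mod 60 = 21 — in agreement.
Step 3: x = (39*21 + 45) mod 60 = 24 — no discrepancy.
Step 4: x = (39*24 + 45) mod 60 = 21 — verified.
Step 5: x = (39*21 + 45) mod 60 = 24 — exactly as logged.
Step 6: x = (39*24 + 45) mod 60 = 21 — agrees with the printout.
Step 7: x = (39*21 + 45) mod 60 = 24 — same as recorded.
Step 8: x = (39*24 + 45) mod 60 = 21 — verified.
Step 9: x = (39*21 + 45) mod 60 = 24 — verified.
Step 10: x = (39*24 + 45) mod 60 = 21 — in agreement.
Step 11: x = (39*21 + 45) mod 60 = 24 — confirmed correct.
Step 12: x = (39*24 + 45) mod 60 = 21 — agrees with the printout.
Step 13: x = (39*21 + 45) mod 60 = 24 — verified.
Step 14: x = (39*24 + 45) mod 60 = 21 — same as recorded.
Step 15: x = (39*21 + 45) mod 60 = 24 — confirmed correct.
The whole run recomputes cleanly — no discrepancies.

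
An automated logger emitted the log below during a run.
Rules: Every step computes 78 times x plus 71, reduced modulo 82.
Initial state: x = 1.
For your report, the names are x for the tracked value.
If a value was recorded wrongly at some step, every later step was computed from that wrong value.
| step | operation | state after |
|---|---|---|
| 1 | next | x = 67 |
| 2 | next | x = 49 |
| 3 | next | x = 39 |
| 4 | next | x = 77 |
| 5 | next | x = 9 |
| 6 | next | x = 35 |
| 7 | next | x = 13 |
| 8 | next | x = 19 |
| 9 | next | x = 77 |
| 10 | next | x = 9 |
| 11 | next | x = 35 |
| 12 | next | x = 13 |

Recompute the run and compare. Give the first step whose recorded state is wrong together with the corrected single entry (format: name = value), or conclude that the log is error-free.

step 4, x = 79

Recomputing the run from the initial state:
step 1: x = 67
step 2: x = 49
step 3: x = 39
step 4: x = 79
step 5: x = 1
step 6: x = 67
step 7: x = 49
step 8: x = 39
step 9: x = 79
step 10: x = 1
step 11: x = 67
step 12: x = 49
The first disagreement with the log is at step 4, where the value should be x = 79.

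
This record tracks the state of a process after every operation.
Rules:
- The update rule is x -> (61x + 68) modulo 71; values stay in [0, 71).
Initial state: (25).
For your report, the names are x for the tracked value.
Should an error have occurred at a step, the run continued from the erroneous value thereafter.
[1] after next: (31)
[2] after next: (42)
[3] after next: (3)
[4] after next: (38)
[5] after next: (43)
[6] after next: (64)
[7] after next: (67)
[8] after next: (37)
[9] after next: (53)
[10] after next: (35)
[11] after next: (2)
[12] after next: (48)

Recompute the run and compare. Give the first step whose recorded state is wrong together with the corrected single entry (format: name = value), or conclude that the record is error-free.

step 1: x = (61*25 + 68) mod 71 = 31 -> consistent with the record
step 2: x = (61*31 + 68) mod 71 = 42 -> in agreement
step 3: x = (61*42 + 68) mod 71 = 3 -> consistent with the record
step 4: x = (61*3 + 68) mod 71 = 38 -> in agreement
step 5: x = (61*38 + 68) mod 71 = 43 -> in agreement
step 6: x = (61*43 + 68) mod 71 = 64 -> confirmed correct
step 7: x = (61*64 + 68) mod 71 = 67 -> agrees with the record
step 8: x = (61*67 + 68) mod 71 = 37 -> exactly as logged
step 9: x = (61*37 + 68) mod 71 = 53 -> exactly as logged
step 10: x = (61*53 + 68) mod 71 = 35 -> in agreement
step 11: x = (61*35 + 68) mod 71 = 2 -> verified
step 12: x = (61*2 + 68) mod 71 = 48 -> consistent with the record
Nothing is out of place; the run is error-free.

no error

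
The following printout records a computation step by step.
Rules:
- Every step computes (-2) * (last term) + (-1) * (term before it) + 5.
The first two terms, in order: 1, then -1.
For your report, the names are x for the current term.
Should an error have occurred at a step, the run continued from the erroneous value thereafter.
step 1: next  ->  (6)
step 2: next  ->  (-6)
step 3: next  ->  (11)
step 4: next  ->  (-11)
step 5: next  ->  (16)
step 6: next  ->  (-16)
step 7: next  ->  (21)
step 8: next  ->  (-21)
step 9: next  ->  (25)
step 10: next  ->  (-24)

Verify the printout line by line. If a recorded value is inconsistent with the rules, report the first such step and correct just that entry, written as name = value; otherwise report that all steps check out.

1. x = -2*(-1) + (-1)*(1) + (5) = 6 (agrees with the printout)
2. x = -2*(6) + (-1)*(-1) + (5) = -6 (agrees with the printout)
3. x = -2*(-6) + (-1)*(6) + (5) = 11 (checks out)
4. x = -2*(11) + (-1)*(-6) + (5) = -11 (matches)
5. x = -2*(-11) + (-1)*(11) + (5) = 16 (same as recorded)
6. x = -2*(16) + (-1)*(-11) + (5) = -16 (matches)
7. x = -2*(-16) + (-1)*(16) + (5) = 21 (matches)
8. x = -2*(21) + (-1)*(-16) + (5) = -21 (no discrepancy)
9. x = -2*(-21) + (-1)*(21) + (5) = 26 (a discrepancy with the printout)
Conclusion: step 9 carries the first error; the entry should be x = 26.

step 9, x = 26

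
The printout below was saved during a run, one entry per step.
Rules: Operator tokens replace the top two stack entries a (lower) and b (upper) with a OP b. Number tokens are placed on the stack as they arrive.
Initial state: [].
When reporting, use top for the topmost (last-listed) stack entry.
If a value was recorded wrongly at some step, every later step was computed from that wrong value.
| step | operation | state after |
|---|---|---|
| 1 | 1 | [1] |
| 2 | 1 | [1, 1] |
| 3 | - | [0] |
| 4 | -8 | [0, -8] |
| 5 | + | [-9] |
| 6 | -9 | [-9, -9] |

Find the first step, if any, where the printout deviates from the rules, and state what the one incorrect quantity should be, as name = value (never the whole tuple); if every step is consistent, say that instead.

1. push 1: top = 1 (exactly as logged)
2. push 1: top = 1 (checks out)
3. 1 - 1 = 0 (matches)
4. push -8: top = -8 (no discrepancy)
5. 0 + -8 = -8 (the printout disagrees here)
Conclusion: step 5 carries the first error; the entry should be top = -8.

step 5, top = -8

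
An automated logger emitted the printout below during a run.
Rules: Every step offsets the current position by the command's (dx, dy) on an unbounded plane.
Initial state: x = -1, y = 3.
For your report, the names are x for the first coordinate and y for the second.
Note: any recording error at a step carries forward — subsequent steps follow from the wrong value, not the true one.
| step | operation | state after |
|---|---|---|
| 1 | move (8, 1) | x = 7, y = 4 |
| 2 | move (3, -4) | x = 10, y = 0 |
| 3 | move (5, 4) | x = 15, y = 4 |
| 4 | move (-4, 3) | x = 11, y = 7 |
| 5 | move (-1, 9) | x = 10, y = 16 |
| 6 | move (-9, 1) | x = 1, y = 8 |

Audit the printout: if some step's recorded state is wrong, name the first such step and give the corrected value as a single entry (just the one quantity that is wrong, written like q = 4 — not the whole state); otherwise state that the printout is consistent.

Recomputing the run from the initial state:
step 1: x = 7, y = 4
step 2: x = 10, y = 0
step 3: x = 15, y = 4
step 4: x = 11, y = 7
step 5: x = 10, y = 16
step 6: x = 1, y = 17
The first disagreement with the printout is at step 6, where the value should be y = 17.

step 6, y = 17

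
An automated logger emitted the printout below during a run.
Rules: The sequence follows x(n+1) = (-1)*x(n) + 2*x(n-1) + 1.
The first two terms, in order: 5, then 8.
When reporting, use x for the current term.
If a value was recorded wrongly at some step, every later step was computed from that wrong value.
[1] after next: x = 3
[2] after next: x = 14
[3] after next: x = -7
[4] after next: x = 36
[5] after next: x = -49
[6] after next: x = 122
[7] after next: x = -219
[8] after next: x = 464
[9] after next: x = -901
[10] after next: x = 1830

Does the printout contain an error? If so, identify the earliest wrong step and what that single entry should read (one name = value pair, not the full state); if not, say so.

Recomputing the run from the initial state:
step 1: x = 3
step 2: x = 14
step 3: x = -7
step 4: x = 36
step 5: x = -49
step 6: x = 122
step 7: x = -219
step 8: x = 464
step 9: x = -901
step 10: x = 1830
This matches the printout at every step.

no error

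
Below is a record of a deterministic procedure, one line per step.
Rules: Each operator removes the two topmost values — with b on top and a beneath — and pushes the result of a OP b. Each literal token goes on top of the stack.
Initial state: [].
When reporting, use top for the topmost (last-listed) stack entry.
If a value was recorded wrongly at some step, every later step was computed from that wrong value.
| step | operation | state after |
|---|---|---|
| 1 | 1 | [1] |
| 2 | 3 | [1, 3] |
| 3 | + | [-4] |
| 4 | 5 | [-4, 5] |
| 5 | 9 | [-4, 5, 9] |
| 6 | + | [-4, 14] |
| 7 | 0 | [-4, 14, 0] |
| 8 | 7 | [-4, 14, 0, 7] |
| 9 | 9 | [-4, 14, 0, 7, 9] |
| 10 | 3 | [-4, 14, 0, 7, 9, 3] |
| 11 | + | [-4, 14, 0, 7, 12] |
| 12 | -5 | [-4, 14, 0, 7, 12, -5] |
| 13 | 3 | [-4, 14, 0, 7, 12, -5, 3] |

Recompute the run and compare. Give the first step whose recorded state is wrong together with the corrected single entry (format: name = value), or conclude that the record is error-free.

step 3, top = 4

Step 1: push 1: top = 1 — confirmed correct.
Step 2: push 3: top = 3 — same as recorded.
Step 3: 1 + 3 = 4 — the record has a different value.
First incorrect step: 3; the correct value is top = 4.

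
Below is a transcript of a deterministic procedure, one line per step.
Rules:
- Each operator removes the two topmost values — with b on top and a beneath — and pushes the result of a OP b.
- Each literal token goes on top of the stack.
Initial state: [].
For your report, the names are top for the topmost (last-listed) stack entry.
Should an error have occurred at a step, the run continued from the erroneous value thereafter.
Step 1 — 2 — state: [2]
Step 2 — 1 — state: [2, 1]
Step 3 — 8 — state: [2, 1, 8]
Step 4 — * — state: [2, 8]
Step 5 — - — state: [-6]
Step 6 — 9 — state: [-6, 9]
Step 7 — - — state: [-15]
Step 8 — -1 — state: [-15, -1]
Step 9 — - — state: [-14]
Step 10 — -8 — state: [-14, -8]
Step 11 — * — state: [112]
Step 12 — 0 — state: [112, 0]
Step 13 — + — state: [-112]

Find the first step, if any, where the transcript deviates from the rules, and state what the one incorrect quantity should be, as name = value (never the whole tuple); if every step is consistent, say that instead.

Recomputing the run from the initial state:
step 1: [2]
step 2: [2, 1]
step 3: [2, 1, 8]
step 4: [2, 8]
step 5: [-6]
step 6: [-6, 9]
step 7: [-15]
step 8: [-15, -1]
step 9: [-14]
step 10: [-14, -8]
step 11: [112]
step 12: [112, 0]
step 13: [112]
The first disagreement with the transcript is at step 13, where the value should be top = 112.

step 13, top = 112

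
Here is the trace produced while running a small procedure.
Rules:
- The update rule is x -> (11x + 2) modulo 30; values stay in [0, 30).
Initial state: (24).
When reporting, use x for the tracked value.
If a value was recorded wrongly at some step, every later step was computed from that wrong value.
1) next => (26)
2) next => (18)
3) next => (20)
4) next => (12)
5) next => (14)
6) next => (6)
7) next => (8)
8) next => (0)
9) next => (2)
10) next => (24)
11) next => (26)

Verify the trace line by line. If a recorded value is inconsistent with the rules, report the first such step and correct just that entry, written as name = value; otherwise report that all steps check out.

no error

step 1: x = (11*24 + 2) mod 30 = 26 -> checks out
step 2: x = (11*26 + 2) mod 30 = 18 -> confirmed correct
step 3: x = (11*18 + 2) mod 30 = 20 -> exactly as logged
step 4: x = (11*20 + 2) mod 30 = 12 -> confirmed correct
step 5: x = (11*12 + 2) mod 30 = 14 -> consistent with the trace
step 6: x = (11*14 + 2) mod 30 = 6 -> no discrepancy
step 7: x = (11*6 + 2) mod 30 = 8 -> same as recorded
step 8: x = (11*8 + 2) mod 30 = 0 -> confirmed correct
step 9: x = (11*0 + 2) mod 30 = 2 -> exactly as logged
step 10: x = (11*2 + 2) mod 30 = 24 -> in agreement
step 11: x = (11*24 + 2) mod 30 = 26 -> no discrepancy
Nothing is out of place; the run is error-free.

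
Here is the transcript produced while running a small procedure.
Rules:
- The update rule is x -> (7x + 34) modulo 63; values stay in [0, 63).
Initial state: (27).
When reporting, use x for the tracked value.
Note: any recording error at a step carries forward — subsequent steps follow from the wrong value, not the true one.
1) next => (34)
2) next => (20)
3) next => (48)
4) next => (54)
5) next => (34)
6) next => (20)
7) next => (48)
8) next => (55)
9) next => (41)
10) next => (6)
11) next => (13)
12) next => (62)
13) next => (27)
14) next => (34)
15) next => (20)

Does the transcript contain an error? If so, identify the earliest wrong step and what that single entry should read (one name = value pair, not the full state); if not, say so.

step 4, x = 55

Recomputing the run from the initial state:
step 1: x = 34
step 2: x = 20
step 3: x = 48
step 4: x = 55
step 5: x = 41
step 6: x = 6
step 7: x = 13
step 8: x = 62
step 9: x = 27
step 10: x = 34
step 11: x = 20
step 12: x = 48
step 13: x = 55
step 14: x = 41
step 15: x = 6
The first disagreement with the transcript is at step 4, where the value should be x = 55.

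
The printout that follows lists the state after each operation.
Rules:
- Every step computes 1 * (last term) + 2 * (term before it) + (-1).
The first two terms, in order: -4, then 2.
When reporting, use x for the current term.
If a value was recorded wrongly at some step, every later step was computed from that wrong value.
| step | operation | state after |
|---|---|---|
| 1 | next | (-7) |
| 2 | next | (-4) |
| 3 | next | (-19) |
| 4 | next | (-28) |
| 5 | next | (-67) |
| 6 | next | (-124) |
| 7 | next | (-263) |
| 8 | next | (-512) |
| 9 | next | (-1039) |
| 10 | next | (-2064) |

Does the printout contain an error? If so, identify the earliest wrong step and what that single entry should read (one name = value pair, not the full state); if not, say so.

1. x = 1*(2) + (2)*(-4) + (-1) = -7 (matches)
2. x = 1*(-7) + (2)*(2) + (-1) = -4 (in agreement)
3. x = 1*(-4) + (2)*(-7) + (-1) = -19 (consistent with the printout)
4. x = 1*(-19) + (2)*(-4) + (-1) = -28 (checks out)
5. x = 1*(-28) + (2)*(-19) + (-1) = -67 (in agreement)
6. x = 1*(-67) + (2)*(-28) + (-1) = -124 (matches)
7. x = 1*(-124) + (2)*(-67) + (-1) = -259 (the recorded entry deviates here)
The audit stops at step 7: the recorded entry is wrong and should be x = -259.

step 7, x = -259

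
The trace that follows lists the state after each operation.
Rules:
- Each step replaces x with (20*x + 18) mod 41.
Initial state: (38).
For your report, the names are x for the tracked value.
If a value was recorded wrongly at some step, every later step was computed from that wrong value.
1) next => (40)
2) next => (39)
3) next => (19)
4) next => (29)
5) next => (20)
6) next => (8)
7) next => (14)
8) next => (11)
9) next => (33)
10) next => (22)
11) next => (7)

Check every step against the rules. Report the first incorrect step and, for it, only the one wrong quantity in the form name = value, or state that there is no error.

Recomputing the run from the initial state:
step 1: x = 40
step 2: x = 39
step 3: x = 19
step 4: x = 29
step 5: x = 24
step 6: x = 6
step 7: x = 15
step 8: x = 31
step 9: x = 23
step 10: x = 27
step 11: x = 25
The first disagreement with the trace is at step 5, where the value should be x = 24.

step 5, x = 24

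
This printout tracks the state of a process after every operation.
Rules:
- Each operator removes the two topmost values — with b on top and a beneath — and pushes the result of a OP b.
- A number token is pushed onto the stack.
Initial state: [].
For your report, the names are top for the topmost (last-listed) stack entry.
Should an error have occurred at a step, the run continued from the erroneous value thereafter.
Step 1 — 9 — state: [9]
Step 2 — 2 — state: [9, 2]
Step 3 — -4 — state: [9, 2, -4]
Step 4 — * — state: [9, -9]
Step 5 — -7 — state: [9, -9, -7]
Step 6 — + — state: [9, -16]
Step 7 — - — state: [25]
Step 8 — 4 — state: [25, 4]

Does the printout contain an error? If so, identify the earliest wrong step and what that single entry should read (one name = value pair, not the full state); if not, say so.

Recomputing the run from the initial state:
step 1: [9]
step 2: [9, 2]
step 3: [9, 2, -4]
step 4: [9, -8]
step 5: [9, -8, -7]
step 6: [9, -15]
step 7: [24]
step 8: [24, 4]
The first disagreement with the printout is at step 4, where the value should be top = -8.

step 4, top = -8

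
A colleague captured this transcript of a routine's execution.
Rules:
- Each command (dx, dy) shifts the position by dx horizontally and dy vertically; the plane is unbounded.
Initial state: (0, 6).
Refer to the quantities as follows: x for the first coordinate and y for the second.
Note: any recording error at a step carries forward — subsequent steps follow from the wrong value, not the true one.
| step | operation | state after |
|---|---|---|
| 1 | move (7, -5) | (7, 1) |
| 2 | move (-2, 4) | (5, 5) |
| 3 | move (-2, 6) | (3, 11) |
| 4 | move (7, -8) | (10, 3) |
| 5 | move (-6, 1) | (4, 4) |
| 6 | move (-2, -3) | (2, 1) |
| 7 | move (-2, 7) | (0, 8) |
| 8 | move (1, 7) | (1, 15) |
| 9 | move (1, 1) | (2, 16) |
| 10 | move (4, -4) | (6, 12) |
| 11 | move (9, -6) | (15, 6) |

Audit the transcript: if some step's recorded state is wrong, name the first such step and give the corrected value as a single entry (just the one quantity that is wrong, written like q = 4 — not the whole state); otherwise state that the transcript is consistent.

no error

1. x = 0 + (7) = 7, y = 6 + (-5) = 1 (agrees with the transcript)
2. x = 7 + (-2) = 5, y = 1 + (4) = 5 (exactly as logged)
3. x = 5 + (-2) = 3, y = 5 + (6) = 11 (verified)
4. x = 3 + (7) = 10, y = 11 + (-8) = 3 (verified)
5. x = 10 + (-6) = 4, y = 3 + (1) = 4 (checks out)
6. x = 4 + (-2) = 2, y = 4 + (-3) = 1 (same as recorded)
7. x = 2 + (-2) = 0, y = 1 + (7) = 8 (in agreement)
8. x = 0 + (1) = 1, y = 8 + (7) = 15 (checks out)
9. x = 1 + (1) = 2, y = 15 + (1) = 16 (same as recorded)
10. x = 2 + (4) = 6, y = 16 + (-4) = 12 (matches)
11. x = 6 + (9) = 15, y = 12 + (-6) = 6 (matches)
All entries verified; no error found.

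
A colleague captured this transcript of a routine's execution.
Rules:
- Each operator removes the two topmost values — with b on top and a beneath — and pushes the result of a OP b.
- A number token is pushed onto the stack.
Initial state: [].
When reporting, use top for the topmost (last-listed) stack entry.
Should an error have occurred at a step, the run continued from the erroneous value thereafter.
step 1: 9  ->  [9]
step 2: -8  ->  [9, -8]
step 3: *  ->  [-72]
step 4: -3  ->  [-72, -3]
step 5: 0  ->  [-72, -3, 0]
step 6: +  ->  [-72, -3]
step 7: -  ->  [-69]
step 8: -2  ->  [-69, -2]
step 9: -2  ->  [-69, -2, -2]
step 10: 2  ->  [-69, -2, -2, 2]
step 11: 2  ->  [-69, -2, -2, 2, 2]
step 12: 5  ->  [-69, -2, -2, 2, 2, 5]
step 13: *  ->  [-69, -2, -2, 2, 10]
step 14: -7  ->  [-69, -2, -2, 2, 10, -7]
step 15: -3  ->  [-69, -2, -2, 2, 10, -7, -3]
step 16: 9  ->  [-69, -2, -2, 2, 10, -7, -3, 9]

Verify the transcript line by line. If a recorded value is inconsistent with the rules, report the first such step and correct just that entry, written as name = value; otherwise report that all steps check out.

no error

step 1: push 9: top = 9 -> checks out
step 2: push -8: top = -8 -> in agreement
step 3: 9 * -8 = -72 -> checks out
step 4: push -3: top = -3 -> no discrepancy
step 5: push 0: top = 0 -> checks out
step 6: -3 + 0 = -3 -> verified
step 7: -72 - -3 = -69 -> consistent with the transcript
step 8: push -2: top = -2 -> consistent with the transcript
step 9: push -2: top = -2 -> same as recorded
step 10: push 2: top = 2 -> verified
step 11: push 2: top = 2 -> agrees with the transcript
step 12: push 5: top = 5 -> consistent with the transcript
step 13: 2 * 5 = 10 -> consistent with the transcript
step 14: push -7: top = -7 -> verified
step 15: push -3: top = -3 -> exactly as logged
step 16: push 9: top = 9 -> exactly as logged
Each recorded entry agrees with the recomputation.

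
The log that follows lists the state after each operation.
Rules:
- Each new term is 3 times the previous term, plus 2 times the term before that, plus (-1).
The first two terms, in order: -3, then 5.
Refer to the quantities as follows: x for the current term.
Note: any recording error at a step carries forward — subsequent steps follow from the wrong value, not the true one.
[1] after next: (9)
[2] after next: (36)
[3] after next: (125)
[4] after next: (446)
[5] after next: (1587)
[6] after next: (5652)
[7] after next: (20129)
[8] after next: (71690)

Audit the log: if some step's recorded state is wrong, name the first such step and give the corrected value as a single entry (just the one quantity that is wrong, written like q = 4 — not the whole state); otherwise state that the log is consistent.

1. x = 3*(5) + (2)*(-3) + (-1) = 8 (the entry is off here)
So the first discrepancy is step 1, where the right value is x = 8.

step 1, x = 8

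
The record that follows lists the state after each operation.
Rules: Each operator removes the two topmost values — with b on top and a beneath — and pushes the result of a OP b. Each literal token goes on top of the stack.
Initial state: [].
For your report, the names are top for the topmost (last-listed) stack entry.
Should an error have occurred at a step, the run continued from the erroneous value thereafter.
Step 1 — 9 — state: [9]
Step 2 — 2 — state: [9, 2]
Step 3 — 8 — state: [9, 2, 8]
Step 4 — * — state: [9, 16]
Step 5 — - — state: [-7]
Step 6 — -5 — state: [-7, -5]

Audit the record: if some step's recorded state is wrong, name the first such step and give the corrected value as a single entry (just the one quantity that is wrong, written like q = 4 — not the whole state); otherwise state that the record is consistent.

no error

Recomputing the run from the initial state:
step 1: [9]
step 2: [9, 2]
step 3: [9, 2, 8]
step 4: [9, 16]
step 5: [-7]
step 6: [-7, -5]
This matches the record at every step.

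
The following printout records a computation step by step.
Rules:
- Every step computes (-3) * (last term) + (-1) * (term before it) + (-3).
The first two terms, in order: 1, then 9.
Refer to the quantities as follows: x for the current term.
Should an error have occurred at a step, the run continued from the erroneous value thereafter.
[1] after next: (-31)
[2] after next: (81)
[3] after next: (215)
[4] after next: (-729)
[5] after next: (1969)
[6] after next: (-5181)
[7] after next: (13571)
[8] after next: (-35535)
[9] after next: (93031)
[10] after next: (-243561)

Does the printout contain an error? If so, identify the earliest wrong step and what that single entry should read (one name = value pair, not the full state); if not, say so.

step 1: x = -3*(9) + (-1)*(1) + (-3) = -31 -> same as recorded
step 2: x = -3*(-31) + (-1)*(9) + (-3) = 81 -> confirmed correct
step 3: x = -3*(81) + (-1)*(-31) + (-3) = -215 -> not what was recorded
First deviation found at step 3; the corrected entry is x = -215.

step 3, x = -215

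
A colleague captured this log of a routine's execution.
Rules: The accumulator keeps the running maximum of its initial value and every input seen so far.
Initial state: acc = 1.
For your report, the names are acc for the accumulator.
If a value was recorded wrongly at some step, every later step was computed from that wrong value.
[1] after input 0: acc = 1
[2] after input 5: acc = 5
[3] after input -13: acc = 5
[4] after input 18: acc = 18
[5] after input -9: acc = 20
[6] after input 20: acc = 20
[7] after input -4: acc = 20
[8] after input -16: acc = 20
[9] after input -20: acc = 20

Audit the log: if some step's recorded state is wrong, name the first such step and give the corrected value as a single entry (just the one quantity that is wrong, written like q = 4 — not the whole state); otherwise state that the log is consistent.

step 5, acc = 18

Recomputing the run from the initial state:
step 1: acc = 1
step 2: acc = 5
step 3: acc = 5
step 4: acc = 18
step 5: acc = 18
step 6: acc = 20
step 7: acc = 20
step 8: acc = 20
step 9: acc = 20
The first disagreement with the log is at step 5, where the value should be acc = 18.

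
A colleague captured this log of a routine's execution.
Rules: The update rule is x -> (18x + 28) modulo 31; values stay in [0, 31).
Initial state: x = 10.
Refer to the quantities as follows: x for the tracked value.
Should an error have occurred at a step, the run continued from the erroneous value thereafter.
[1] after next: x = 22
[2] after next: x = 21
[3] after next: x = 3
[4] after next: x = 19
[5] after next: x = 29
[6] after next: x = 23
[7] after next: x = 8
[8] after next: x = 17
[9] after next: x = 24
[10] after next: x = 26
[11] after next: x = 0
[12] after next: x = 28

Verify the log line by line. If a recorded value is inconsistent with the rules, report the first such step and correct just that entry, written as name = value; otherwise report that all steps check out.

step 4, x = 20

Step 1: x = (18*10 + 28) mod 31 = 22 — verified.
Step 2: x = (18*22 + 28) mod 31 = 21 — same as recorded.
Step 3: x = (18*21 + 28) mod 31 = 3 — same as recorded.
Step 4: x = (18*3 + 28) mod 31 = 20 — this is not what the log shows.
That makes step 4 the first incorrect line — x = 20 is what it should show.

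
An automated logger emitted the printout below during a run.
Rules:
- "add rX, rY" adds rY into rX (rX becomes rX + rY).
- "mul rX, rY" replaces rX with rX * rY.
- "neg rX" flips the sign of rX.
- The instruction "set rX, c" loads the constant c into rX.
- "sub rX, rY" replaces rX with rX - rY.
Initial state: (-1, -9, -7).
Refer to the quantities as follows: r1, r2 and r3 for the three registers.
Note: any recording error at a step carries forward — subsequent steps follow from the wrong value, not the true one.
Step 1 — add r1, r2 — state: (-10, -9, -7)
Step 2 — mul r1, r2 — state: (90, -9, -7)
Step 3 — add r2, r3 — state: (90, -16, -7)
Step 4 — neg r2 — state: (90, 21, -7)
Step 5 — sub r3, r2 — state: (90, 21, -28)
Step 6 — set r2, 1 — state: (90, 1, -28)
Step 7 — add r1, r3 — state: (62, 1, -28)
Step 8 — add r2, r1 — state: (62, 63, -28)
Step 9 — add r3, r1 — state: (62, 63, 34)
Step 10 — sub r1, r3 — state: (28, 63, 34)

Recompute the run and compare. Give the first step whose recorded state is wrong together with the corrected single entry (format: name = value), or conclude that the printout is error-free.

step 4, r2 = 16

step 1: r1 = -1 + -9 = -10 -> in agreement
step 2: r1 = -10 * -9 = 90 -> confirmed correct
step 3: r2 = -9 + -7 = -16 -> agrees with the printout
step 4: r2 = -(-16) = 16 -> a discrepancy with the printout
The earliest wrong entry is at step 4: it should read r2 = 16.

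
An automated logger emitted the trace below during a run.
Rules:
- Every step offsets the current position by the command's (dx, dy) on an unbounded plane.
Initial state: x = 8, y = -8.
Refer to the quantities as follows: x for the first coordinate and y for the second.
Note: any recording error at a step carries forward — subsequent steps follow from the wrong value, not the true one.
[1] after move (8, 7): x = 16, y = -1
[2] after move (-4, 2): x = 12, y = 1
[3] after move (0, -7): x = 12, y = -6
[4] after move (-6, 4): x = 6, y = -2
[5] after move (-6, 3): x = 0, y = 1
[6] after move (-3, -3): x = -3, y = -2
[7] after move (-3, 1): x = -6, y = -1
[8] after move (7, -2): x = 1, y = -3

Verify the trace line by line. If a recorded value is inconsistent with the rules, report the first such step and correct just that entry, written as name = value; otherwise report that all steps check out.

no error

1. x = 8 + (8) = 16, y = -8 + (7) = -1 (checks out)
2. x = 16 + (-4) = 12, y = -1 + (2) = 1 (confirmed correct)
3. x = 12 + (0) = 12, y = 1 + (-7) = -6 (exactly as logged)
4. x = 12 + (-6) = 6, y = -6 + (4) = -2 (consistent with the trace)
5. x = 6 + (-6) = 0, y = -2 + (3) = 1 (confirmed correct)
6. x = 0 + (-3) = -3, y = 1 + (-3) = -2 (confirmed correct)
7. x = -3 + (-3) = -6, y = -2 + (1) = -1 (same as recorded)
8. x = -6 + (7) = 1, y = -1 + (-2) = -3 (checks out)
Each recorded entry agrees with the recomputation.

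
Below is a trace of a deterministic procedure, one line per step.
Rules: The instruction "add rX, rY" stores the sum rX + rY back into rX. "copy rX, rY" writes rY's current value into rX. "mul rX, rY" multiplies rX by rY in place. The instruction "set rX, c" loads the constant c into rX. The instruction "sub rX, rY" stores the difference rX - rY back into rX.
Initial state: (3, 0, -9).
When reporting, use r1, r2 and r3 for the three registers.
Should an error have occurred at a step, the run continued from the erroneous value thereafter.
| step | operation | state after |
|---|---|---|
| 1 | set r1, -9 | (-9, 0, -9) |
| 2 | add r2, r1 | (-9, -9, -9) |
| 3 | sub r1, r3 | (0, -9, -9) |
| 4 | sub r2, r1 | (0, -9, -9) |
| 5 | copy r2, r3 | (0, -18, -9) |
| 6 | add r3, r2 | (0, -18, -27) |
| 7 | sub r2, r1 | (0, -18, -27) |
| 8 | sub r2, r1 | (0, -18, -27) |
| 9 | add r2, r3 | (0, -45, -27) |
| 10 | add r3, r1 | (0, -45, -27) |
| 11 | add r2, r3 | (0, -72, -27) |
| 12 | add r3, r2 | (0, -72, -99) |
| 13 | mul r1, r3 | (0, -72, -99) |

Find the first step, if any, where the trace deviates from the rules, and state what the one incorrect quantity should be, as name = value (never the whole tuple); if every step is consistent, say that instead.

1. r1 = -9 (confirmed correct)
2. r2 = 0 + -9 = -9 (same as recorded)
3. r1 = -9 - -9 = 0 (confirmed correct)
4. r2 = -9 - 0 = -9 (same as recorded)
5. r2 = -9 (the entry is off here)
Conclusion: step 5 carries the first error; the entry should be r2 = -9.

step 5, r2 = -9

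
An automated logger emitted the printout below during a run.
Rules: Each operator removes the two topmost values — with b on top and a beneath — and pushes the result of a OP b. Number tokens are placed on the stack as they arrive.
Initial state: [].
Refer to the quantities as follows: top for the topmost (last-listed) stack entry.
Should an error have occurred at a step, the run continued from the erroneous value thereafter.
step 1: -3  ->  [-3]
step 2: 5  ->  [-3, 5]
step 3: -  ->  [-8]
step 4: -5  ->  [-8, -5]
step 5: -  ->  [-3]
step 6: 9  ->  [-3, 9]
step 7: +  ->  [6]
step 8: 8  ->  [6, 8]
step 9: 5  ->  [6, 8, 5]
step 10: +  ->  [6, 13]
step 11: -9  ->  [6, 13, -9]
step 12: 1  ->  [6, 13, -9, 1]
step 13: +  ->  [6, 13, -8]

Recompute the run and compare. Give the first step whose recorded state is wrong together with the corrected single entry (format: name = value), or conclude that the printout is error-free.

no error

Recomputing the run from the initial state:
step 1: [-3]
step 2: [-3, 5]
step 3: [-8]
step 4: [-8, -5]
step 5: [-3]
step 6: [-3, 9]
step 7: [6]
step 8: [6, 8]
step 9: [6, 8, 5]
step 10: [6, 13]
step 11: [6, 13, -9]
step 12: [6, 13, -9, 1]
step 13: [6, 13, -8]
This matches the printout at every step.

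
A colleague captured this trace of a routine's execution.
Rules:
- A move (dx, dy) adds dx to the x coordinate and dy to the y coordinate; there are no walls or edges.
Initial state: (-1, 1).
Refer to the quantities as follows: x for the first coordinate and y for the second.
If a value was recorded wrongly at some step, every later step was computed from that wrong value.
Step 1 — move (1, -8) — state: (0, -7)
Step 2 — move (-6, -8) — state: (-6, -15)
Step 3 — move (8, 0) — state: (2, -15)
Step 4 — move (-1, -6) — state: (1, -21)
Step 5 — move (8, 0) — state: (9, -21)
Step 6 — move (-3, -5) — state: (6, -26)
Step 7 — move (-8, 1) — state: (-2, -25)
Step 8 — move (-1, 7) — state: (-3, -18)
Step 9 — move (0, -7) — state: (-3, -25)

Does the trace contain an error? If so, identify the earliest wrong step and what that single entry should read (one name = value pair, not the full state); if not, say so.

step 1: x = -1 + (1) = 0, y = 1 + (-8) = -7 -> confirmed correct
step 2: x = 0 + (-6) = -6, y = -7 + (-8) = -15 -> exactly as logged
step 3: x = -6 + (8) = 2, y = -15 + (0) = -15 -> matches
step 4: x = 2 + (-1) = 1, y = -15 + (-6) = -21 -> verified
step 5: x = 1 + (8) = 9, y = -21 + (0) = -21 -> verified
step 6: x = 9 + (-3) = 6, y = -21 + (-5) = -26 -> matches
step 7: x = 6 + (-8) = -2, y = -26 + (1) = -25 -> verified
step 8: x = -2 + (-1) = -3, y = -25 + (7) = -18 -> in agreement
step 9: x = -3 + (0) = -3, y = -18 + (-7) = -25 -> consistent with the trace
The whole run recomputes cleanly — no discrepancies.

no error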